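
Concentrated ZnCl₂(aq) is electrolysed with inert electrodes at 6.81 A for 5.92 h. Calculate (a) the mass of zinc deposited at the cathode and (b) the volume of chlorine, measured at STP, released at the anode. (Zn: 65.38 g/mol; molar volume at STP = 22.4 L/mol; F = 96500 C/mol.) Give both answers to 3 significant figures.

Q = 6.81 × 21312 = 1.451×10^5 C; n(e⁻) = 1.451×10^5 / 96500 = 1.504 mol
Cathode: Zn²⁺ + 2e⁻ → Zn → n(Zn) = 1.504/2 = 0.7520 mol → 49.2 g
Anode: 2Cl⁻ → Cl₂ + 2e⁻ → n(Cl₂) = 1.504/2 = 0.7520 mol → 16.8 L

49.2 g Zn; 16.8 L Cl₂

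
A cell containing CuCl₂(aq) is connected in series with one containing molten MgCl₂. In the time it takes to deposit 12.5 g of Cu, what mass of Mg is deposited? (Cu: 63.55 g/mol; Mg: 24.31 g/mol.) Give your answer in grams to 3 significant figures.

n(Cu) = 12.5 / 63.55 = 0.1967 mol
Cu²⁺ + 2e⁻ → Cu, so n(e⁻) = 2 × 0.1967 = 0.3934 mol
Since the cells are in series, n(e⁻) in the Mg cell is also 0.3934 mol.
Mg²⁺ + 2e⁻ → Mg, so n(Mg) = 0.3934 / 2 = 0.1967 mol
m(Mg) = 0.1967 × 24.31 = 4.78 g

4.78 g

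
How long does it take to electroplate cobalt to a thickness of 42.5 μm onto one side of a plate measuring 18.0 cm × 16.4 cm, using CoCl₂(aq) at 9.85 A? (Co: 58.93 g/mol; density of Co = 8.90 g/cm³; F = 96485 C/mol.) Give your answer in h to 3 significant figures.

1.03 h

Plated area = 18.0 × 16.4 = 295.2 cm²
Volume = 295.2 × 42.5×10⁻⁴ cm = 1.255 cm³
m(Co) = 1.255 × 8.90 = 11.17 g
n(Co) = 11.17 / 58.93 = 0.1895 mol; n(e⁻) = 2 × 0.1895 = 0.3790 mol
Q = 0.3790 × 96485 = 36570 C
t = 36570 / 9.85 = 3713 s = 1.03 h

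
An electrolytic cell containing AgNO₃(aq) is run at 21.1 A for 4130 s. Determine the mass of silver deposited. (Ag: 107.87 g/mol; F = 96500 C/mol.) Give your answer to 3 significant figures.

Charge passed = 21.1 × 4130 = 87140 C
n(e⁻) = Q/F = 87140/96500 = 0.9030 mol
Ag⁺ + e⁻ → Ag, so n(Ag) = 0.9030 mol
m = 0.9030 × 107.87 = 97.4 g

97.4 g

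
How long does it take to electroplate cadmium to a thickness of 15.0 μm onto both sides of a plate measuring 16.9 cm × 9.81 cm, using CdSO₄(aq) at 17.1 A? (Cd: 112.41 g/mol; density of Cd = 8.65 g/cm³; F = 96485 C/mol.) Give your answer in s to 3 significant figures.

432 s

Plated area = 2 × 16.9 × 9.81 = 331.6 cm²
Volume = 331.6 × 15.0×10⁻⁴ cm = 0.4974 cm³
m(Cd) = 0.4974 × 8.65 = 4.303 g
n(Cd) = 4.303 / 112.41 = 0.03828 mol; n(e⁻) = 2 × 0.03828 = 0.07656 mol
Q = 0.07656 × 96485 = 7387 C
t = 7387 / 17.1 = 432.0 s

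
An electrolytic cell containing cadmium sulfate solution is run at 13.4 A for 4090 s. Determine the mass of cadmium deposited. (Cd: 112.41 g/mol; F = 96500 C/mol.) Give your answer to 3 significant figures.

31.9 g

Q = It = 13.4 × 4090 = 54810 C
n(e⁻) = 54810 / 96500 = 0.5680 mol
Cd²⁺ + 2e⁻ → Cd, so n(Cd) = 0.5680 / 2 = 0.2840 mol
m = 0.2840 × 112.41 = 31.9 g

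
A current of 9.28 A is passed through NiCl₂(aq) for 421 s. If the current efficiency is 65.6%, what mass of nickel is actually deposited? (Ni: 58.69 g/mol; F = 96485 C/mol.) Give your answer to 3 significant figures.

0.779 g

Q = 9.28 × 421 = 3907 C
n(e⁻) = 3907 / 96485 = 0.04049 mol
Ni²⁺ + 2e⁻ → Ni, so theoretical m(Ni) = 0.02025 × 58.69 = 1.188 g
Actual mass = 65.6% × 1.188 = 0.779 g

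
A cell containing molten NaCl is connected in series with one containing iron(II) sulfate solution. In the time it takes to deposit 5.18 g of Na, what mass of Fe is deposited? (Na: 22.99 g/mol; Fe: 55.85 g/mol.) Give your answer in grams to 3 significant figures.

6.29 g

n(Na) = 5.18 / 22.99 = 0.2253 mol
Na⁺ + e⁻ → Na, so n(e⁻) = 0.2253 mol
Since the cells are in series, n(e⁻) in the Fe cell is also 0.2253 mol.
Fe²⁺ + 2e⁻ → Fe, so n(Fe) = 0.2253 / 2 = 0.1127 mol
m(Fe) = 0.1127 × 55.85 = 6.29 g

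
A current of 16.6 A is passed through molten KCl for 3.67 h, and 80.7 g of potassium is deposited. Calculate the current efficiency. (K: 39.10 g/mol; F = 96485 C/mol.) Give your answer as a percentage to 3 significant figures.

90.8%

Q = 16.6 × 13212 = 2.193×10^5 C
n(e⁻) = 2.193×10^5 / 96485 = 2.273 mol
K⁺ + e⁻ → K, so theoretical n(K) = 2.273 mol → 88.87 g
Efficiency = 80.7 / 88.87 = 0.9081 = 90.8%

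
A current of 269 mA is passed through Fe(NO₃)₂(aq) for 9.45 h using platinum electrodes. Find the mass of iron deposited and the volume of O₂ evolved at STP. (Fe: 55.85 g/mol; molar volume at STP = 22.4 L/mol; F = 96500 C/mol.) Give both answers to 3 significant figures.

2.65 g Fe; 0.531 L O₂

Q = 0.269 × 34020 = 9151 C; n(e⁻) = 9151 / 96500 = 0.09483 mol
Cathode: Fe²⁺ + 2e⁻ → Fe → n(Fe) = 0.09483/2 = 0.04742 mol → 2.65 g
Anode: 2H₂O → O₂ + 4H⁺ + 4e⁻ → n(O₂) = 0.09483/4 = 0.02371 mol → 0.531 L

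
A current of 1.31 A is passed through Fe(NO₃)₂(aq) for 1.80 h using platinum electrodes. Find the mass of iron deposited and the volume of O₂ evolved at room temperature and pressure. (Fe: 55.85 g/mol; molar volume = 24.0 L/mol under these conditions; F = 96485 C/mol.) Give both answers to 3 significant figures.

2.46 g Fe; 0.528 L O₂

Q = 1.31 × 6480 = 8489 C; n(e⁻) = 8489 / 96485 = 0.08798 mol
Cathode: Fe²⁺ + 2e⁻ → Fe → n(Fe) = 0.08798/2 = 0.04399 mol → 2.46 g
Anode: 2H₂O → O₂ + 4H⁺ + 4e⁻ → n(O₂) = 0.08798/4 = 0.02200 mol → 0.528 L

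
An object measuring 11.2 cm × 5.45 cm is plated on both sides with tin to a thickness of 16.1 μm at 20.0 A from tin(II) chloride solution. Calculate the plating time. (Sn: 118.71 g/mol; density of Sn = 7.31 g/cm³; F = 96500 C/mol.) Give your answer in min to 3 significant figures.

1.95 min

Plated area = 2 × 11.2 × 5.45 = 122.1 cm²
Volume = 122.1 × 16.1×10⁻⁴ cm = 0.1966 cm³
m(Sn) = 0.1966 × 7.31 = 1.437 g
n(Sn) = 1.437 / 118.71 = 0.01211 mol; n(e⁻) = 2 × 0.01211 = 0.02422 mol
Q = 0.02422 × 96500 = 2337 C
t = 2337 / 20.0 = 116.9 s = 1.95 min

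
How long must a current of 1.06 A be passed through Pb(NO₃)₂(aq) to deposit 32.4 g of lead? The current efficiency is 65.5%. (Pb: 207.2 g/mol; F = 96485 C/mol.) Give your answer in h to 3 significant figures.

12.1 h

n(Pb) = 32.4 / 207.2 = 0.1564 mol
Pb²⁺ + 2e⁻ → Pb, so n(e⁻) = 2 × 0.1564 = 0.3128 mol
Q = 0.3128 × 96485 / 0.655 = 46080 C
t = Q / I = 46080 / 1.06 = 43470 s = 12.1 h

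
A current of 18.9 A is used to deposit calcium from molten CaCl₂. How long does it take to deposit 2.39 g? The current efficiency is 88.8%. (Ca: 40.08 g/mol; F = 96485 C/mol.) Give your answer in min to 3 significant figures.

n(Ca) = 2.39 / 40.08 = 0.05963 mol
Ca²⁺ + 2e⁻ → Ca, so n(e⁻) = 2 × 0.05963 = 0.1193 mol
Q = 0.1193 × 96485 / 0.888 = 12960 C
t = Q / I = 12960 / 18.9 = 685.7 s = 11.4 min

11.4 min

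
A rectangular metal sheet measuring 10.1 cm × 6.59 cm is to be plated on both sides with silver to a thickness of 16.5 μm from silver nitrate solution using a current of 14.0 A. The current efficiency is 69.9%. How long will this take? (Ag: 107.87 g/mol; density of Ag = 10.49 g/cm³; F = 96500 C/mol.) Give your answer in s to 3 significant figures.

Plated area = 2 × 10.1 × 6.59 = 133.1 cm²
Volume = 133.1 × 16.5×10⁻⁴ cm = 0.2196 cm³
m(Ag) = 0.2196 × 10.49 = 2.304 g
n(Ag) = 2.304 / 107.87 = 0.02136 mol; n(e⁻) = 0.02136 mol
Q = 0.02136 × 96500 / 0.699 = 2949 C
t = 2949 / 14.0 = 210.6 s

211 s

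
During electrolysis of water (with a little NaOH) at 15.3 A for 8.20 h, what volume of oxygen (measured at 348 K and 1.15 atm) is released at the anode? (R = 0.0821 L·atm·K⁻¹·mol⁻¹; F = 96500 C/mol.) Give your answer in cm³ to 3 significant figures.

29100 cm³

Q = It = 15.3 × 29520 = 4.517×10^5 C
Moles of electrons = 4.517×10^5 / 96500 = 4.681 mol
2H₂O → O₂ + 4H⁺ + 4e⁻, so n(O₂) = 4.681 / 4 = 1.170 mol
V = nRT/P = 1.170 × 0.0821 × 348 / 1.15 = 29.07 L
= 29100 cm³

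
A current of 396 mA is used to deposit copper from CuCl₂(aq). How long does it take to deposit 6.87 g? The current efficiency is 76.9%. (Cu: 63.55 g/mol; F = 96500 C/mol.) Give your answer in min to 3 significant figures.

n(Cu) = 6.87 / 63.55 = 0.1081 mol
Cu²⁺ + 2e⁻ → Cu, so n(e⁻) = 2 × 0.1081 = 0.2162 mol
Q = 0.2162 × 96500 / 0.769 = 27130 C
t = Q / I = 27130 / 0.396 = 68510 s = 1140 min

1140 min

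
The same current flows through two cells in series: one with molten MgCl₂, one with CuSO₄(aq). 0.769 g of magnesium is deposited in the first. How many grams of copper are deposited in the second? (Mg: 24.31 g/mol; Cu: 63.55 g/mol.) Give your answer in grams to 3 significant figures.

n(Mg) = 0.769 / 24.31 = 0.03163 mol
Mg²⁺ + 2e⁻ → Mg, so n(e⁻) = 2 × 0.03163 = 0.06326 mol
Since the cells are in series, n(e⁻) in the Cu cell is also 0.06326 mol.
Cu²⁺ + 2e⁻ → Cu, so n(Cu) = 0.06326 / 2 = 0.03163 mol
m(Cu) = 0.03163 × 63.55 = 2.01 g

2.01 g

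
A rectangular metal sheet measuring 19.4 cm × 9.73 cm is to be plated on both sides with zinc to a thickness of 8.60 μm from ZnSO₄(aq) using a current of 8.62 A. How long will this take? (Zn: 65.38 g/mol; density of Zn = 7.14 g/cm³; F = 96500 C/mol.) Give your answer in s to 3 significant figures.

794 s

Plated area = 2 × 19.4 × 9.73 = 377.5 cm²
Volume = 377.5 × 8.60×10⁻⁴ cm = 0.3247 cm³
m(Zn) = 0.3247 × 7.14 = 2.318 g
n(Zn) = 2.318 / 65.38 = 0.03545 mol; n(e⁻) = 2 × 0.03545 = 0.07090 mol
Q = 0.07090 × 96500 = 6842 C
t = 6842 / 8.62 = 793.7 s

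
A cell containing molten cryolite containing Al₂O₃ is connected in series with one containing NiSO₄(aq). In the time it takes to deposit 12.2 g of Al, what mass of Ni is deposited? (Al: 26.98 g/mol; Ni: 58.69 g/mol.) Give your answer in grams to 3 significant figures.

39.8 g

n(Al) = 12.2 / 26.98 = 0.4522 mol
Al³⁺ + 3e⁻ → Al, so n(e⁻) = 3 × 0.4522 = 1.357 mol
Since the cells are in series, n(e⁻) in the Ni cell is also 1.357 mol.
Ni²⁺ + 2e⁻ → Ni, so n(Ni) = 1.357 / 2 = 0.6785 mol
m(Ni) = 0.6785 × 58.69 = 39.8 g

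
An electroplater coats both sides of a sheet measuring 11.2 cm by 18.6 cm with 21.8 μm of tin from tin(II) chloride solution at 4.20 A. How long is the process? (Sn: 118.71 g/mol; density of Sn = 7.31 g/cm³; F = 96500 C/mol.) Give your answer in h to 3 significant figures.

0.714 h

Plated area = 2 × 11.2 × 18.6 = 416.6 cm²
Volume = 416.6 × 21.8×10⁻⁴ cm = 0.9082 cm³
m(Sn) = 0.9082 × 7.31 = 6.639 g
n(Sn) = 6.639 / 118.71 = 0.05593 mol; n(e⁻) = 2 × 0.05593 = 0.1119 mol
Q = 0.1119 × 96500 = 10800 C
t = 10800 / 4.20 = 2571 s = 0.714 h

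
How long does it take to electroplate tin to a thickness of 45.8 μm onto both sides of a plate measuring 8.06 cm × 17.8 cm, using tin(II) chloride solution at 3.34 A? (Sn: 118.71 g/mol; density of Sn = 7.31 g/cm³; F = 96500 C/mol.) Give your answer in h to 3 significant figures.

1.30 h

Plated area = 2 × 8.06 × 17.8 = 286.9 cm²
Volume = 286.9 × 45.8×10⁻⁴ cm = 1.314 cm³
m(Sn) = 1.314 × 7.31 = 9.605 g
n(Sn) = 9.605 / 118.71 = 0.08091 mol; n(e⁻) = 2 × 0.08091 = 0.1618 mol
Q = 0.1618 × 96500 = 15610 C
t = 15610 / 3.34 = 4674 s = 1.30 h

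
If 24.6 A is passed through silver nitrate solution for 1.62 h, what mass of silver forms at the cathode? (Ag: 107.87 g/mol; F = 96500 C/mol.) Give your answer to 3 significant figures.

160 g

Q = 24.6 A × 5832 s = 1.435×10^5 C
n(e⁻) = 1.435×10^5 / 96500 = 1.487 mol
Ag⁺ + e⁻ → Ag, so n(Ag) = 1.487 mol
m = 1.487 × 107.87 = 160 g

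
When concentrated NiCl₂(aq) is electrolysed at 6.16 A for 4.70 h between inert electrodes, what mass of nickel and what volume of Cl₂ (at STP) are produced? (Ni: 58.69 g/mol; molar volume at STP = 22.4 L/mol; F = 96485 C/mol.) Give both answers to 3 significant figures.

31.7 g Ni; 12.1 L Cl₂

Q = 6.16 × 16920 = 1.042×10^5 C; n(e⁻) = 1.042×10^5 / 96485 = 1.080 mol
Cathode: Ni²⁺ + 2e⁻ → Ni → n(Ni) = 1.080/2 = 0.5400 mol → 31.7 g
Anode: 2Cl⁻ → Cl₂ + 2e⁻ → n(Cl₂) = 1.080/2 = 0.5400 mol → 12.1 L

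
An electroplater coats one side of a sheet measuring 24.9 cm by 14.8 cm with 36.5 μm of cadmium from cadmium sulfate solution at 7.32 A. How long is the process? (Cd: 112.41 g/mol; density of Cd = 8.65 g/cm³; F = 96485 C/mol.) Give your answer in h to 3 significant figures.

Plated area = 24.9 × 14.8 = 368.5 cm²
Volume = 368.5 × 36.5×10⁻⁴ cm = 1.345 cm³
m(Cd) = 1.345 × 8.65 = 11.63 g
n(Cd) = 11.63 / 112.41 = 0.1035 mol; n(e⁻) = 2 × 0.1035 = 0.2070 mol
Q = 0.2070 × 96485 = 19970 C
t = 19970 / 7.32 = 2728 s = 0.758 h

0.758 h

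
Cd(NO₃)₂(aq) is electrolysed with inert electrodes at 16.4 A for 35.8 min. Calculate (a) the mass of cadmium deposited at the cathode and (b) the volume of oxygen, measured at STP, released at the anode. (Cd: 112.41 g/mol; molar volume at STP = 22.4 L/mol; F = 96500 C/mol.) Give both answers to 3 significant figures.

Q = 16.4 × 2148 = 35230 C; n(e⁻) = 35230 / 96500 = 0.3651 mol
Cathode: Cd²⁺ + 2e⁻ → Cd → n(Cd) = 0.3651/2 = 0.1826 mol → 20.5 g
Anode: 2H₂O → O₂ + 4H⁺ + 4e⁻ → n(O₂) = 0.3651/4 = 0.09128 mol → 2.04 L

20.5 g Cd; 2.04 L O₂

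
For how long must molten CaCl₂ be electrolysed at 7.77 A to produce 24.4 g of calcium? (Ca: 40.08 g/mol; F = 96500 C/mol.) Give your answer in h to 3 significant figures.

4.20 h

n(Ca) = 24.4 / 40.08 = 0.6088 mol
Ca²⁺ + 2e⁻ → Ca, so n(e⁻) = 2 × 0.6088 = 1.218 mol
Q = 1.218 × 96500 = 1.175×10^5 C
t = Q / I = 1.175×10^5 / 7.77 = 15120 s = 4.20 h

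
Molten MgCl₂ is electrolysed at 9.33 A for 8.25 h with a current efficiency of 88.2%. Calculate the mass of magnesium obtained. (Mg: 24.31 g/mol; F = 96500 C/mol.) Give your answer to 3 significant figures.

Q = 9.33 × 29700 = 2.771×10^5 C
n(e⁻) = 2.771×10^5 / 96500 = 2.872 mol
Mg²⁺ + 2e⁻ → Mg, so theoretical m(Mg) = 1.436 × 24.31 = 34.91 g
Actual mass = 88.2% × 34.91 = 30.8 g

30.8 g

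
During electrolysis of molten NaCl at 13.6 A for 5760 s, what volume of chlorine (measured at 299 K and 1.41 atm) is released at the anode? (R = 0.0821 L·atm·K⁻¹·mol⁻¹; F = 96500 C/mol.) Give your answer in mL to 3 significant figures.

Q = 13.6 A × 5760 s = 78340 C
Moles of electrons = 78340 / 96500 = 0.8118 mol
2Cl⁻ → Cl₂ + 2e⁻, so n(Cl₂) = 0.8118 / 2 = 0.4059 mol
V = nRT/P = 0.4059 × 0.0821 × 299 / 1.41 = 7.067 L
= 7070 mL

7070 mL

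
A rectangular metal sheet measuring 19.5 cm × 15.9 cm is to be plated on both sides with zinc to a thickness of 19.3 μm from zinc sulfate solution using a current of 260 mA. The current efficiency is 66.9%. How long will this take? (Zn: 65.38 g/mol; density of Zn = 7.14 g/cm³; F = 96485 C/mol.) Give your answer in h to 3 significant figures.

40.3 h

Plated area = 2 × 19.5 × 15.9 = 620.1 cm²
Volume = 620.1 × 19.3×10⁻⁴ cm = 1.197 cm³
m(Zn) = 1.197 × 7.14 = 8.547 g
n(Zn) = 8.547 / 65.38 = 0.1307 mol; n(e⁻) = 2 × 0.1307 = 0.2614 mol
Q = 0.2614 × 96485 / 0.669 = 37700 C
t = 37700 / 0.260 = 1.450×10^5 s = 40.3 h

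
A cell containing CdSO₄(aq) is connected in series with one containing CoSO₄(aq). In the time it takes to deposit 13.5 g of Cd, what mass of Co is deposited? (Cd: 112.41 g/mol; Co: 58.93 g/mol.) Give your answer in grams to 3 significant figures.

n(Cd) = 13.5 / 112.41 = 0.1201 mol
Cd²⁺ + 2e⁻ → Cd, so n(e⁻) = 2 × 0.1201 = 0.2402 mol
In series, the same 0.2402 mol of electrons flows through the second cell.
Co²⁺ + 2e⁻ → Co, so n(Co) = 0.2402 / 2 = 0.1201 mol
m(Co) = 0.1201 × 58.93 = 7.08 g

7.08 g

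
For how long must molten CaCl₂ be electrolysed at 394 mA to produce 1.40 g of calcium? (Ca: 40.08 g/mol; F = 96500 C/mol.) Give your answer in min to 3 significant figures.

285 min

n(Ca) = 1.40 / 40.08 = 0.03493 mol
Ca²⁺ + 2e⁻ → Ca, so n(e⁻) = 2 × 0.03493 = 0.06986 mol
Q = 0.06986 × 96500 = 6741 C
t = Q / I = 6741 / 0.394 = 17110 s = 285 min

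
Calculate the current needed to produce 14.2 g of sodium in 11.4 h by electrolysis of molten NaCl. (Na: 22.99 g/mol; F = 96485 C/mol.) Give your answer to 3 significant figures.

1.45 A

n(Na) = 14.2 / 22.99 = 0.6177 mol
Na⁺ + e⁻ → Na, so n(e⁻) = 0.6177 mol
Q = 0.6177 × 96485 = 59600 C
I = Q / t = 59600 / 41040 s = 1.45 A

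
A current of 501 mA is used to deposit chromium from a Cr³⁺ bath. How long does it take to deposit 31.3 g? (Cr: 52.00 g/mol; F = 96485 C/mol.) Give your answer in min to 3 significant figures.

n(Cr) = 31.3 / 52.00 = 0.6019 mol
Cr³⁺ + 3e⁻ → Cr, so n(e⁻) = 3 × 0.6019 = 1.806 mol
Q = 1.806 × 96485 = 1.743×10^5 C
t = Q / I = 1.743×10^5 / 0.501 = 3.479×10^5 s = 5800 min

5800 min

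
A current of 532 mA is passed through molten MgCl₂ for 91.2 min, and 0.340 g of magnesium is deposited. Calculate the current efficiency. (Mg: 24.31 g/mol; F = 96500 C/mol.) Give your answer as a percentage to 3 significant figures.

Q = 0.532 × 5472 = 2911 C
n(e⁻) = 2911 / 96500 = 0.03017 mol
Mg²⁺ + 2e⁻ → Mg, so theoretical n(Mg) = 0.01509 mol → 0.3668 g
Efficiency = 0.340 / 0.3668 = 0.9269 = 92.7%

92.7%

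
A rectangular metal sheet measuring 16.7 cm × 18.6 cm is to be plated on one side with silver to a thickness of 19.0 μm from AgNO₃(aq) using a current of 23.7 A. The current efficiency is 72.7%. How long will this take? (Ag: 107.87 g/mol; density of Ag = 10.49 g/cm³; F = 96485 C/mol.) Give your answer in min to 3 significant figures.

5.36 min

Plated area = 16.7 × 18.6 = 310.6 cm²
Volume = 310.6 × 19.0×10⁻⁴ cm = 0.5901 cm³
m(Ag) = 0.5901 × 10.49 = 6.190 g
n(Ag) = 6.190 / 107.87 = 0.05738 mol; n(e⁻) = 0.05738 mol
Q = 0.05738 × 96485 / 0.727 = 7615 C
t = 7615 / 23.7 = 321.3 s = 5.36 min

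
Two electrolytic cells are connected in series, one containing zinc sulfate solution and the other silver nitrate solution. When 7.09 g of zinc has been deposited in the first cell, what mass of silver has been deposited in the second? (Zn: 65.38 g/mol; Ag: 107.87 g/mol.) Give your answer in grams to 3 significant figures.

n(Zn) = 7.09 / 65.38 = 0.1084 mol
Zn²⁺ + 2e⁻ → Zn, so n(e⁻) = 2 × 0.1084 = 0.2168 mol
The cells are in series, so the same charge (and hence the same n(e⁻) = 0.2168 mol) passes through both.
Ag⁺ + e⁻ → Ag, so n(Ag) = 0.2168 mol
m(Ag) = 0.2168 × 107.87 = 23.4 g

23.4 g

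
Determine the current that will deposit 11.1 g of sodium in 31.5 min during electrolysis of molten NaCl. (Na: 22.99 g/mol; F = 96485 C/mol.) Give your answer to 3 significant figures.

n(Na) = 11.1 / 22.99 = 0.4828 mol
Na⁺ + e⁻ → Na, so n(e⁻) = 0.4828 mol
Q = 0.4828 × 96485 = 46580 C
I = Q / t = 46580 / 1890 s = 24.6 A

24.6 A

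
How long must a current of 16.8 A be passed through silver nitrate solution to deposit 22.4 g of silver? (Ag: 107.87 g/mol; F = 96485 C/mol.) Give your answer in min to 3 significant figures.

19.9 min

n(Ag) = 22.4 / 107.87 = 0.2077 mol
Ag⁺ + e⁻ → Ag, so n(e⁻) = 0.2077 mol
Q = 0.2077 × 96485 = 20040 C
t = Q / I = 20040 / 16.8 = 1193 s = 19.9 min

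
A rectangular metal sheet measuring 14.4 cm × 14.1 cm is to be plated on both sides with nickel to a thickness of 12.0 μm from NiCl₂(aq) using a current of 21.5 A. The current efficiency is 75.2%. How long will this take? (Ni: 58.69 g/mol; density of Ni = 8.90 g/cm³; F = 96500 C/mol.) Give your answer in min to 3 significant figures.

Plated area = 2 × 14.4 × 14.1 = 406.1 cm²
Volume = 406.1 × 12.0×10⁻⁴ cm = 0.4873 cm³
m(Ni) = 0.4873 × 8.90 = 4.337 g
n(Ni) = 4.337 / 58.69 = 0.07390 mol; n(e⁻) = 2 × 0.07390 = 0.1478 mol
Q = 0.1478 × 96500 / 0.752 = 18970 C
t = 18970 / 21.5 = 882.3 s = 14.7 min

14.7 min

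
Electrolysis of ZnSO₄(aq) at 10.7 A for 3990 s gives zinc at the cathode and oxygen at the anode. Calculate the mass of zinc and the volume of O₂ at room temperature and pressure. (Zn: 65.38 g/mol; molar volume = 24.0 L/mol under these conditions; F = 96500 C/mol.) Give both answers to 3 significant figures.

Q = 10.7 × 3990 = 42690 C; n(e⁻) = 42690 / 96500 = 0.4424 mol
Cathode: Zn²⁺ + 2e⁻ → Zn → n(Zn) = 0.4424/2 = 0.2212 mol → 14.5 g
Anode: 2H₂O → O₂ + 4H⁺ + 4e⁻ → n(O₂) = 0.4424/4 = 0.1106 mol → 2.65 L

14.5 g Zn; 2.65 L O₂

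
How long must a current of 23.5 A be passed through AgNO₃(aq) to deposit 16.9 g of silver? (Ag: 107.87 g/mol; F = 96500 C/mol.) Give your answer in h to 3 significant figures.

n(Ag) = 16.9 / 107.87 = 0.1567 mol
Ag⁺ + e⁻ → Ag, so n(e⁻) = 0.1567 mol
Q = 0.1567 × 96500 = 15120 C
t = Q / I = 15120 / 23.5 = 643.4 s = 0.179 h

0.179 h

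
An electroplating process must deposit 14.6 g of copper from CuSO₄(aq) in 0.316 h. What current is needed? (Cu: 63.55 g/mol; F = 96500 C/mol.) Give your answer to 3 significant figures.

n(Cu) = 14.6 / 63.55 = 0.2297 mol
Cu²⁺ + 2e⁻ → Cu, so n(e⁻) = 2 × 0.2297 = 0.4594 mol
Q = 0.4594 × 96500 = 44330 C
I = Q / t = 44330 / 1137.6 s = 39.0 A

39.0 A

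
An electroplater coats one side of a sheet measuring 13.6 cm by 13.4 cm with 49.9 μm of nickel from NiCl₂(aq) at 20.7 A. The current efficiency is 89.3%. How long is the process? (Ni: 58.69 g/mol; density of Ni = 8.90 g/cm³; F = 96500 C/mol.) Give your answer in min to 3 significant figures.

24.0 min

Plated area = 13.6 × 13.4 = 182.2 cm²
Volume = 182.2 × 49.9×10⁻⁴ cm = 0.9092 cm³
m(Ni) = 0.9092 × 8.90 = 8.092 g
n(Ni) = 8.092 / 58.69 = 0.1379 mol; n(e⁻) = 2 × 0.1379 = 0.2758 mol
Q = 0.2758 × 96500 / 0.893 = 29800 C
t = 29800 / 20.7 = 1440 s = 24.0 min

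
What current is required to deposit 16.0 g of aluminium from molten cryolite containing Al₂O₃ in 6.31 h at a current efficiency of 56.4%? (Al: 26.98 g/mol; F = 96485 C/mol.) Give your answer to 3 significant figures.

n(Al) = 16.0 / 26.98 = 0.5930 mol
Al³⁺ + 3e⁻ → Al, so n(e⁻) = 3 × 0.5930 = 1.779 mol
Q = 1.779 × 96485 / 0.564 = 3.043×10^5 C
I = Q / t = 3.043×10^5 / 22716 s = 13.4 A

13.4 A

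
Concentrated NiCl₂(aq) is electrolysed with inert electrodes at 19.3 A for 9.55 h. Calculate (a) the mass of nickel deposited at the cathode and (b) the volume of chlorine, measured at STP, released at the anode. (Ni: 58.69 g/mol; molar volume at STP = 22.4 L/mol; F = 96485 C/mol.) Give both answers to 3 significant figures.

202 g Ni; 77.0 L Cl₂

Q = 19.3 × 34380 = 6.635×10^5 C; n(e⁻) = 6.635×10^5 / 96485 = 6.877 mol
Cathode: Ni²⁺ + 2e⁻ → Ni → n(Ni) = 6.877/2 = 3.439 mol → 202 g
Anode: 2Cl⁻ → Cl₂ + 2e⁻ → n(Cl₂) = 6.877/2 = 3.439 mol → 77.0 L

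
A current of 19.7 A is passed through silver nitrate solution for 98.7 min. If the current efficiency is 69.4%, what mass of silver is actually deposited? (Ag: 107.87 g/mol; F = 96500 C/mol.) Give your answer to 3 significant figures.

90.5 g

Q = 19.7 × 5922 = 1.167×10^5 C
n(e⁻) = 1.167×10^5 / 96500 = 1.209 mol
Ag⁺ + e⁻ → Ag, so theoretical m(Ag) = 1.209 × 107.87 = 130.4 g
Actual mass = 69.4% × 130.4 = 90.5 g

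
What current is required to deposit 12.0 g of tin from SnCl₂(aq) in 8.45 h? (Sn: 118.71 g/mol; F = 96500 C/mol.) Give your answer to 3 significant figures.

0.641 A

n(Sn) = 12.0 / 118.71 = 0.1011 mol
Sn²⁺ + 2e⁻ → Sn, so n(e⁻) = 2 × 0.1011 = 0.2022 mol
Q = 0.2022 × 96500 = 19510 C
I = Q / t = 19510 / 30420 s = 0.641 A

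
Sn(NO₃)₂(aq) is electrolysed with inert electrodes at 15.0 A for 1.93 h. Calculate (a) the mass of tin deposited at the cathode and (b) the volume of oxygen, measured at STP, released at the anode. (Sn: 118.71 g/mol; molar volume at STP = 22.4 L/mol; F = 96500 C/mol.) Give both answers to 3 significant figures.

64.1 g Sn; 6.05 L O₂

Q = 15.0 × 6948 = 1.042×10^5 C; n(e⁻) = 1.042×10^5 / 96500 = 1.080 mol
Cathode: Sn²⁺ + 2e⁻ → Sn → n(Sn) = 1.080/2 = 0.5400 mol → 64.1 g
Anode: 2H₂O → O₂ + 4H⁺ + 4e⁻ → n(O₂) = 1.080/4 = 0.2700 mol → 6.05 L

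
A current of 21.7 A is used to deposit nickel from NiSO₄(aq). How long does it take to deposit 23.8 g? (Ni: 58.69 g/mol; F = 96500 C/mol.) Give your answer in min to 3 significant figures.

n(Ni) = 23.8 / 58.69 = 0.4055 mol
Ni²⁺ + 2e⁻ → Ni, so n(e⁻) = 2 × 0.4055 = 0.8110 mol
Q = 0.8110 × 96500 = 78260 C
t = Q / I = 78260 / 21.7 = 3606 s = 60.1 min

60.1 min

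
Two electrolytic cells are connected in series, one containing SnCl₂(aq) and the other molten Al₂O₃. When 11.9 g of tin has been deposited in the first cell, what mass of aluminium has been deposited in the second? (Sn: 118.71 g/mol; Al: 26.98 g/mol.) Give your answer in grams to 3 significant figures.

n(Sn) = 11.9 / 118.71 = 0.1002 mol
Sn²⁺ + 2e⁻ → Sn, so n(e⁻) = 2 × 0.1002 = 0.2004 mol
Since the cells are in series, n(e⁻) in the Al cell is also 0.2004 mol.
Al³⁺ + 3e⁻ → Al, so n(Al) = 0.2004 / 3 = 0.06680 mol
m(Al) = 0.06680 × 26.98 = 1.80 g

1.80 g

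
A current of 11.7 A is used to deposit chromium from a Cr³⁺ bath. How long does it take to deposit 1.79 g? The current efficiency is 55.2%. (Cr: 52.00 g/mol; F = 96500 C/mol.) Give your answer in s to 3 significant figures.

1540 s

n(Cr) = 1.79 / 52.00 = 0.03442 mol
Cr³⁺ + 3e⁻ → Cr, so n(e⁻) = 3 × 0.03442 = 0.1033 mol
Q = 0.1033 × 96500 / 0.552 = 18060 C
t = Q / I = 18060 / 11.7 = 1544 s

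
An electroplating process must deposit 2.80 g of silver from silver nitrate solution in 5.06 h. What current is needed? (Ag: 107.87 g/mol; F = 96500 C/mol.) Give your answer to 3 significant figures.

n(Ag) = 2.80 / 107.87 = 0.02596 mol
Ag⁺ + e⁻ → Ag, so n(e⁻) = 0.02596 mol
Q = 0.02596 × 96500 = 2505 C
I = Q / t = 2505 / 18216 s = 0.138 A

0.138 A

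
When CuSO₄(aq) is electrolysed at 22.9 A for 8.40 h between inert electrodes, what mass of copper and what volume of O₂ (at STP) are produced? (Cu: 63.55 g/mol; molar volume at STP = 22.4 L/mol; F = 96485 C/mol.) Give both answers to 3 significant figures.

228 g Cu; 40.2 L O₂

Q = 22.9 × 30240 = 6.925×10^5 C; n(e⁻) = 6.925×10^5 / 96485 = 7.177 mol
Cathode: Cu²⁺ + 2e⁻ → Cu → n(Cu) = 7.177/2 = 3.589 mol → 228 g
Anode: 2H₂O → O₂ + 4H⁺ + 4e⁻ → n(O₂) = 7.177/4 = 1.794 mol → 40.2 L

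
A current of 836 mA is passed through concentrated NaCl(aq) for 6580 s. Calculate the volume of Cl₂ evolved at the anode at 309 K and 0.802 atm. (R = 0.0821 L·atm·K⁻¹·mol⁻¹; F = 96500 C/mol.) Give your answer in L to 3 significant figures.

Q = It = 0.836 × 6580 = 5501 C
n(e⁻) = Q/F = 5501/96500 = 0.05701 mol
2Cl⁻ → Cl₂ + 2e⁻, so n(Cl₂) = 0.05701 / 2 = 0.02851 mol
V = nRT/P = 0.02851 × 0.0821 × 309 / 0.802 = 0.9018 L

0.902 L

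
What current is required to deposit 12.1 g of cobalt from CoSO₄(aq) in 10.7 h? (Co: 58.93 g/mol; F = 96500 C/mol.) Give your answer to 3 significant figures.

n(Co) = 12.1 / 58.93 = 0.2053 mol
Co²⁺ + 2e⁻ → Co, so n(e⁻) = 2 × 0.2053 = 0.4106 mol
Q = 0.4106 × 96500 = 39620 C
I = Q / t = 39620 / 38520 s = 1.03 A

1.03 A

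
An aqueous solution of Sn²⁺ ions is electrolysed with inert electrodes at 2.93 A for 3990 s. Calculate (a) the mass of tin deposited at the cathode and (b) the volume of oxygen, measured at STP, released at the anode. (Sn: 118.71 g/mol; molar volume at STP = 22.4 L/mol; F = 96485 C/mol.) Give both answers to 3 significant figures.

Q = 2.93 × 3990 = 11690 C; n(e⁻) = 11690 / 96485 = 0.1212 mol
Cathode: Sn²⁺ + 2e⁻ → Sn → n(Sn) = 0.1212/2 = 0.06060 mol → 7.19 g
Anode: 2H₂O → O₂ + 4H⁺ + 4e⁻ → n(O₂) = 0.1212/4 = 0.03030 mol → 0.679 L

7.19 g Sn; 0.679 L O₂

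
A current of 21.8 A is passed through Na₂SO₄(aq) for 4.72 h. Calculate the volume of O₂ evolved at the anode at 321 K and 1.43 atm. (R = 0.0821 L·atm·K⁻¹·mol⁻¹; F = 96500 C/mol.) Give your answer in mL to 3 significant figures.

17700 mL

Q = 21.8 A × 16992 s = 3.704×10^5 C
n(e⁻) = 3.704×10^5 / 96500 = 3.838 mol
2H₂O → O₂ + 4H⁺ + 4e⁻, so n(O₂) = 3.838 / 4 = 0.9595 mol
V = nRT/P = 0.9595 × 0.0821 × 321 / 1.43 = 17.68 L
= 17700 mL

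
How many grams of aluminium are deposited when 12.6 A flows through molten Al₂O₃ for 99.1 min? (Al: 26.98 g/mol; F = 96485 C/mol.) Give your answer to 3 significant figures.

Charge passed = 12.6 × 5946 = 74920 C
Moles of electrons = 74920 / 96485 = 0.7765 mol
Al³⁺ + 3e⁻ → Al, so n(Al) = 0.7765 / 3 = 0.2588 mol
m = 0.2588 × 26.98 = 6.98 g

6.98 g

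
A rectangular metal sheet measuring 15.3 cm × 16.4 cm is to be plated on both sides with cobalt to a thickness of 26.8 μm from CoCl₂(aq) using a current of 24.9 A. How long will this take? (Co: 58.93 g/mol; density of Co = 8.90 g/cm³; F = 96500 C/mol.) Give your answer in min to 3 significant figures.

Plated area = 2 × 15.3 × 16.4 = 501.8 cm²
Volume = 501.8 × 26.8×10⁻⁴ cm = 1.345 cm³
m(Co) = 1.345 × 8.90 = 11.97 g
n(Co) = 11.97 / 58.93 = 0.2031 mol; n(e⁻) = 2 × 0.2031 = 0.4062 mol
Q = 0.4062 × 96500 = 39200 C
t = 39200 / 24.9 = 1574 s = 26.2 min

26.2 min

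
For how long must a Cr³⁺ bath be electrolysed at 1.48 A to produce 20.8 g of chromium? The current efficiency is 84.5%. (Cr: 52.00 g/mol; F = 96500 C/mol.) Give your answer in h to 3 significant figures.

25.7 h

n(Cr) = 20.8 / 52.00 = 0.4000 mol
Cr³⁺ + 3e⁻ → Cr, so n(e⁻) = 3 × 0.4000 = 1.200 mol
Q = 1.200 × 96500 / 0.845 = 1.370×10^5 C
t = Q / I = 1.370×10^5 / 1.48 = 92570 s = 25.7 h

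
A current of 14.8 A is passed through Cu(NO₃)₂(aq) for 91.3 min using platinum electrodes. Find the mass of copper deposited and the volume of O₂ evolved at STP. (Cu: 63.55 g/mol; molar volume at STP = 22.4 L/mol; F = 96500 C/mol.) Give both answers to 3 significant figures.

26.7 g Cu; 4.70 L O₂

Q = 14.8 × 5478 = 81070 C; n(e⁻) = 81070 / 96500 = 0.8401 mol
Cathode: Cu²⁺ + 2e⁻ → Cu → n(Cu) = 0.8401/2 = 0.4201 mol → 26.7 g
Anode: 2H₂O → O₂ + 4H⁺ + 4e⁻ → n(O₂) = 0.8401/4 = 0.2100 mol → 4.70 L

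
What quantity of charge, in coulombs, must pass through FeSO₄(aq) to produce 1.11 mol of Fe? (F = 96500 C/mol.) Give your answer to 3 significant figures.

2.14×10^5 C

Fe²⁺ + 2e⁻ → Fe, so n(e⁻) = 2 × 1.11 = 2.220 mol
Q = 2.220 × 96500 = 2.142×10^5 C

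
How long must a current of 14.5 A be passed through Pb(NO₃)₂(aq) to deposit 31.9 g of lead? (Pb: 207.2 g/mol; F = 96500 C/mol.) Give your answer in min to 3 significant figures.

n(Pb) = 31.9 / 207.2 = 0.1540 mol
Pb²⁺ + 2e⁻ → Pb, so n(e⁻) = 2 × 0.1540 = 0.3080 mol
Q = 0.3080 × 96500 = 29720 C
t = Q / I = 29720 / 14.5 = 2050 s = 34.2 min

34.2 min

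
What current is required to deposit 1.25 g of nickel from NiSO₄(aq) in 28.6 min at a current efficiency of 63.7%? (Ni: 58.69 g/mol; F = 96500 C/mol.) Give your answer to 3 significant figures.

n(Ni) = 1.25 / 58.69 = 0.02130 mol
Ni²⁺ + 2e⁻ → Ni, so n(e⁻) = 2 × 0.02130 = 0.04260 mol
Q = 0.04260 × 96500 / 0.637 = 6454 C
I = Q / t = 6454 / 1716 s = 3.76 A

3.76 A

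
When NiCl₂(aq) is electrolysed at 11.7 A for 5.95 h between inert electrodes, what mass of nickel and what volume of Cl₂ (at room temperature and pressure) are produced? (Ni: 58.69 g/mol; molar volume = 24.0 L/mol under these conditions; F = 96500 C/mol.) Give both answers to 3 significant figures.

Q = 11.7 × 21420 = 2.506×10^5 C; n(e⁻) = 2.506×10^5 / 96500 = 2.597 mol
Cathode: Ni²⁺ + 2e⁻ → Ni → n(Ni) = 2.597/2 = 1.299 mol → 76.2 g
Anode: 2Cl⁻ → Cl₂ + 2e⁻ → n(Cl₂) = 2.597/2 = 1.299 mol → 31.2 L

76.2 g Ni; 31.2 L Cl₂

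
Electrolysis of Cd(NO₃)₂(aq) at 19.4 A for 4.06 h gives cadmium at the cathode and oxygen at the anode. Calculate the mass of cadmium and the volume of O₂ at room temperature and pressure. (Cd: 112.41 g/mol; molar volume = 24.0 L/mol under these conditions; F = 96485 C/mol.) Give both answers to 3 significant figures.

Q = 19.4 × 14616 = 2.836×10^5 C; n(e⁻) = 2.836×10^5 / 96485 = 2.939 mol
Cathode: Cd²⁺ + 2e⁻ → Cd → n(Cd) = 2.939/2 = 1.470 mol → 165 g
Anode: 2H₂O → O₂ + 4H⁺ + 4e⁻ → n(O₂) = 2.939/4 = 0.7348 mol → 17.6 L

165 g Cd; 17.6 L O₂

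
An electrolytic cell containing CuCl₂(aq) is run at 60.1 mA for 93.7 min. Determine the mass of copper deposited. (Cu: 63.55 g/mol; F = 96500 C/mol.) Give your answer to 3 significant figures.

Q = It = 0.0601 × 5622 = 337.9 C
Moles of electrons = 337.9 / 96500 = 0.003502 mol
Cu²⁺ + 2e⁻ → Cu, so n(Cu) = 0.003502 / 2 = 0.001751 mol
m = 0.001751 × 63.55 = 0.111 g

0.111 g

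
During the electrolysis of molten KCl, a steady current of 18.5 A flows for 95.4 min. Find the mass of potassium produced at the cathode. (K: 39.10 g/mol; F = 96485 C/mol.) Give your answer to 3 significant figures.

Q = 18.5 A × 5724 s = 1.059×10^5 C
Moles of electrons = 1.059×10^5 / 96485 = 1.098 mol
K⁺ + e⁻ → K, so n(K) = 1.098 mol
m = 1.098 × 39.10 = 42.9 g

42.9 g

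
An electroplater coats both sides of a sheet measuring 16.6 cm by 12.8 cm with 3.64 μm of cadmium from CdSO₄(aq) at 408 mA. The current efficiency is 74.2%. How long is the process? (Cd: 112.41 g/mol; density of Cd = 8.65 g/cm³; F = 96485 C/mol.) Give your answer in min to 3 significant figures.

126 min

Plated area = 2 × 16.6 × 12.8 = 425.0 cm²
Volume = 425.0 × 3.64×10⁻⁴ cm = 0.1547 cm³
m(Cd) = 0.1547 × 8.65 = 1.338 g
n(Cd) = 1.338 / 112.41 = 0.01190 mol; n(e⁻) = 2 × 0.01190 = 0.02380 mol
Q = 0.02380 × 96485 / 0.742 = 3095 C
t = 3095 / 0.408 = 7586 s = 126 min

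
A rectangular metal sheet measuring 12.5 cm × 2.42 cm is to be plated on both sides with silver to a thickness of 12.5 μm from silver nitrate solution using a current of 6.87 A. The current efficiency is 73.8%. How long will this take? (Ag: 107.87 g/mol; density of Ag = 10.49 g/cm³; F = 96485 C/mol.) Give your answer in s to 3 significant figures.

140 s

Plated area = 2 × 12.5 × 2.42 = 60.50 cm²
Volume = 60.50 × 12.5×10⁻⁴ cm = 0.07563 cm³
m(Ag) = 0.07563 × 10.49 = 0.7934 g
n(Ag) = 0.7934 / 107.87 = 0.007355 mol; n(e⁻) = 0.007355 mol
Q = 0.007355 × 96485 / 0.738 = 961.6 C
t = 961.6 / 6.87 = 140.0 s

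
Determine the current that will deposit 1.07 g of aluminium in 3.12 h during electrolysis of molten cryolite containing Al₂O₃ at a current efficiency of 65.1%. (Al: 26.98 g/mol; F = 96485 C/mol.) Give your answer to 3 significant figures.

1.57 A

n(Al) = 1.07 / 26.98 = 0.03966 mol
Al³⁺ + 3e⁻ → Al, so n(e⁻) = 3 × 0.03966 = 0.1190 mol
Q = 0.1190 × 96485 / 0.651 = 17640 C
I = Q / t = 17640 / 11232 s = 1.57 A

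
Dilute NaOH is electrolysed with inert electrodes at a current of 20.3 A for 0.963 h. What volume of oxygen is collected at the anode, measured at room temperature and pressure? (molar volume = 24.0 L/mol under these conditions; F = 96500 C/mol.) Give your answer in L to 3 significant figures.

Q = 20.3 A × 3466.8 s = 70380 C
n(e⁻) = Q/F = 70380/96500 = 0.7293 mol
2H₂O → O₂ + 4H⁺ + 4e⁻, so n(O₂) = 0.7293 / 4 = 0.1823 mol
V = 0.1823 × 24.0 = 4.375 L

4.38 L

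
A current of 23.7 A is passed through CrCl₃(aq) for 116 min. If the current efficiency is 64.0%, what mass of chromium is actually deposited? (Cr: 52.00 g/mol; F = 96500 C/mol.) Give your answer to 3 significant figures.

Q = 23.7 × 6960 = 1.650×10^5 C
n(e⁻) = 1.650×10^5 / 96500 = 1.710 mol
Cr³⁺ + 3e⁻ → Cr, so theoretical m(Cr) = 0.5700 × 52.00 = 29.64 g
Actual mass = 64.0% × 29.64 = 19.0 g

19.0 g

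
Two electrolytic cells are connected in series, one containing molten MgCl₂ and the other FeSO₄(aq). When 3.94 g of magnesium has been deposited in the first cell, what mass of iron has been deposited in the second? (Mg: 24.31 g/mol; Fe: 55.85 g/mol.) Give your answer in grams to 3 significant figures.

n(Mg) = 3.94 / 24.31 = 0.1621 mol
Mg²⁺ + 2e⁻ → Mg, so n(e⁻) = 2 × 0.1621 = 0.3242 mol
Since the cells are in series, n(e⁻) in the Fe cell is also 0.3242 mol.
Fe²⁺ + 2e⁻ → Fe, so n(Fe) = 0.3242 / 2 = 0.1621 mol
m(Fe) = 0.1621 × 55.85 = 9.05 g

9.05 g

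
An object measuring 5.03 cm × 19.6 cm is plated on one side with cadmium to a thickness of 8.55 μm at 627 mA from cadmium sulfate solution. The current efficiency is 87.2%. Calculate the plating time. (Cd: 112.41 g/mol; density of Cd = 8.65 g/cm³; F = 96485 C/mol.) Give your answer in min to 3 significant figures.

38.2 min

Plated area = 5.03 × 19.6 = 98.59 cm²
Volume = 98.59 × 8.55×10⁻⁴ cm = 0.08429 cm³
m(Cd) = 0.08429 × 8.65 = 0.7291 g
n(Cd) = 0.7291 / 112.41 = 0.006486 mol; n(e⁻) = 2 × 0.006486 = 0.01297 mol
Q = 0.01297 × 96485 / 0.872 = 1435 C
t = 1435 / 0.627 = 2289 s = 38.2 min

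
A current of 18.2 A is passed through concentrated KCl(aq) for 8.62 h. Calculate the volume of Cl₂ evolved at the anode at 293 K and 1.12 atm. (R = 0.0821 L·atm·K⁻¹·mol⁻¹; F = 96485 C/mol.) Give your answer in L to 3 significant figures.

Q = It = 18.2 × 31032 = 5.648×10^5 C
n(e⁻) = Q/F = 5.648×10^5/96485 = 5.854 mol
2Cl⁻ → Cl₂ + 2e⁻, so n(Cl₂) = 5.854 / 2 = 2.927 mol
V = nRT/P = 2.927 × 0.0821 × 293 / 1.12 = 62.87 L

62.9 L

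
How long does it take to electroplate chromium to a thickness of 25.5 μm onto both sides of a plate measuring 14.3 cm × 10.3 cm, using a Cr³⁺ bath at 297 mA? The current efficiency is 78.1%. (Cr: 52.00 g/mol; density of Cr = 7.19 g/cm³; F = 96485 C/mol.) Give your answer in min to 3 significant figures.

Plated area = 2 × 14.3 × 10.3 = 294.6 cm²
Volume = 294.6 × 25.5×10⁻⁴ cm = 0.7512 cm³
m(Cr) = 0.7512 × 7.19 = 5.401 g
n(Cr) = 5.401 / 52.00 = 0.1039 mol; n(e⁻) = 3 × 0.1039 = 0.3117 mol
Q = 0.3117 × 96485 / 0.781 = 38510 C
t = 38510 / 0.297 = 1.297×10^5 s = 2160 min

2160 min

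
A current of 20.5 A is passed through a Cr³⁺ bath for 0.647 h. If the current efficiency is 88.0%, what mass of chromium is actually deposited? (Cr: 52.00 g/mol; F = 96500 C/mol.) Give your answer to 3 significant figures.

7.55 g

Q = 20.5 × 2329.2 = 47750 C
n(e⁻) = 47750 / 96500 = 0.4948 mol
Cr³⁺ + 3e⁻ → Cr, so theoretical m(Cr) = 0.1649 × 52.00 = 8.575 g
Actual mass = 88.0% × 8.575 = 7.55 g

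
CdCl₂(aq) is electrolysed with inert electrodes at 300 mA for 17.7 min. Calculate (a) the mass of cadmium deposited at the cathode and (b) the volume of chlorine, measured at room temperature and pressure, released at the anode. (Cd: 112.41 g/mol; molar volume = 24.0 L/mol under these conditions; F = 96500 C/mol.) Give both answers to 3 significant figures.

Q = 0.300 × 1062 = 318.6 C; n(e⁻) = 318.6 / 96500 = 0.003302 mol
Cathode: Cd²⁺ + 2e⁻ → Cd → n(Cd) = 0.003302/2 = 0.001651 mol → 0.186 g
Anode: 2Cl⁻ → Cl₂ + 2e⁻ → n(Cl₂) = 0.003302/2 = 0.001651 mol → 0.0396 L

0.186 g Cd; 0.0396 L Cl₂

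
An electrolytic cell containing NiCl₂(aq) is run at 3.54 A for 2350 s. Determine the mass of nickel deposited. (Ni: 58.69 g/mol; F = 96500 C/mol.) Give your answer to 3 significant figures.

2.53 g

Charge passed = 3.54 × 2350 = 8319 C
Moles of electrons = 8319 / 96500 = 0.08621 mol
Ni²⁺ + 2e⁻ → Ni, so n(Ni) = 0.08621 / 2 = 0.04311 mol
m = 0.04311 × 58.69 = 2.53 g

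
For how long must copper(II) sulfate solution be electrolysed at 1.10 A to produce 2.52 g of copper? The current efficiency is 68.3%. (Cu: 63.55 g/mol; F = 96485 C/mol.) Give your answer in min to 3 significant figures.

170 min

n(Cu) = 2.52 / 63.55 = 0.03965 mol
Cu²⁺ + 2e⁻ → Cu, so n(e⁻) = 2 × 0.03965 = 0.07930 mol
Q = 0.07930 × 96485 / 0.683 = 11200 C
t = Q / I = 11200 / 1.10 = 10180 s = 170 min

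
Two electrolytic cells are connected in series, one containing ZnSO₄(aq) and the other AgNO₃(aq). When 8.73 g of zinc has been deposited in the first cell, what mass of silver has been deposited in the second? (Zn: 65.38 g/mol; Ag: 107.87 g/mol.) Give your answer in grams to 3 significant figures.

n(Zn) = 8.73 / 65.38 = 0.1335 mol
Zn²⁺ + 2e⁻ → Zn, so n(e⁻) = 2 × 0.1335 = 0.2670 mol
The cells are in series, so the same charge (and hence the same n(e⁻) = 0.2670 mol) passes through both.
Ag⁺ + e⁻ → Ag, so n(Ag) = 0.2670 mol
m(Ag) = 0.2670 × 107.87 = 28.8 g

28.8 g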